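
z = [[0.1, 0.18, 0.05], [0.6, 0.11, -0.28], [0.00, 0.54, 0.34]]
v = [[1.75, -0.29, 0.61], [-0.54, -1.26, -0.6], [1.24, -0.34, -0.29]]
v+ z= [[1.85,-0.11,0.66], [0.06,-1.15,-0.88], [1.24,0.2,0.05]]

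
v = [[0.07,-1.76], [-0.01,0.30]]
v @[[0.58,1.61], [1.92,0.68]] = [[-3.34, -1.08],[0.57, 0.19]]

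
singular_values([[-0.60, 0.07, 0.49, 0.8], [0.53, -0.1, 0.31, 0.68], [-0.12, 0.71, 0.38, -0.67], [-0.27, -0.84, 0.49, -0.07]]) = [1.4, 0.98, 0.96, 0.61]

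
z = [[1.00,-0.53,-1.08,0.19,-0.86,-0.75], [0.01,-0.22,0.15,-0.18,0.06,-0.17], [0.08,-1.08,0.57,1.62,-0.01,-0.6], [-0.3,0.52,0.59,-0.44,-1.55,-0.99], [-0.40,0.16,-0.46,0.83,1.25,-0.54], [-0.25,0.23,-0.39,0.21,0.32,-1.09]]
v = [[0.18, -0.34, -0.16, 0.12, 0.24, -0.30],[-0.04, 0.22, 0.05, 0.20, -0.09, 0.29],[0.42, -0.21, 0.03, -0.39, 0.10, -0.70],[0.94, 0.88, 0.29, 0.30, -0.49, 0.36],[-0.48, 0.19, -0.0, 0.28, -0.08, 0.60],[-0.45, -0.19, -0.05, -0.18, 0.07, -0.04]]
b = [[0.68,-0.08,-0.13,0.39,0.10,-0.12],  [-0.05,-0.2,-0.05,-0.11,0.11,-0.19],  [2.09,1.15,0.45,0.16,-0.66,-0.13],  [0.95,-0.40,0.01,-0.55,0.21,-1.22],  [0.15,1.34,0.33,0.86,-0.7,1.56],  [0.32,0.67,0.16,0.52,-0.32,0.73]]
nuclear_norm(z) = 8.52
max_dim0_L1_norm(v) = 2.51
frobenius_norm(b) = 4.14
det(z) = -0.00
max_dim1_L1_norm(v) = 3.26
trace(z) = 1.07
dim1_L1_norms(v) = [1.34, 0.89, 1.85, 3.26, 1.63, 0.98]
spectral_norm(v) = 1.63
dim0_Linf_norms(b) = [2.09, 1.34, 0.45, 0.86, 0.7, 1.56]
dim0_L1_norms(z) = [2.04, 2.74, 3.24, 3.47, 4.05, 4.14]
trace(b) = 0.41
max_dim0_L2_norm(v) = 1.24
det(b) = -0.00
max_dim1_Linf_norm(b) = 2.09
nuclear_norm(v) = 3.45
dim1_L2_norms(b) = [0.81, 0.32, 2.52, 1.7, 2.36, 1.22]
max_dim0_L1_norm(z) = 4.14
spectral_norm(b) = 3.18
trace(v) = 0.61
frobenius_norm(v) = 2.14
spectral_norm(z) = 2.52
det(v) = 0.00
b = z @ v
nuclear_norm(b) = 6.41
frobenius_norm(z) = 4.15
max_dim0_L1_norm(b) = 4.24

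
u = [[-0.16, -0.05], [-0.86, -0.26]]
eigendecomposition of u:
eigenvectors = [[0.29, 0.19], [-0.96, 0.98]]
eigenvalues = [0.0, -0.42]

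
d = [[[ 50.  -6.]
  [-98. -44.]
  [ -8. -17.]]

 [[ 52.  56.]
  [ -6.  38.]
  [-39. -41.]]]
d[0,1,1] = -44.0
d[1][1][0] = -6.0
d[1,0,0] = 52.0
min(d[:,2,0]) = -39.0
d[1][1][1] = 38.0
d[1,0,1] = 56.0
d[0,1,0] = -98.0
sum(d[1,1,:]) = 32.0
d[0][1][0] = -98.0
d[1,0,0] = 52.0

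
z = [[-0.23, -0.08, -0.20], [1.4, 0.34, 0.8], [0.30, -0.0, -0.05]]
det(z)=-0.000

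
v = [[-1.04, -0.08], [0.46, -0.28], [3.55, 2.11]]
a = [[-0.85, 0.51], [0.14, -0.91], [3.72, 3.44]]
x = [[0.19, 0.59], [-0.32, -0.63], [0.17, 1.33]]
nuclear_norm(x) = 1.84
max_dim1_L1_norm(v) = 5.66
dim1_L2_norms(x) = [0.62, 0.71, 1.34]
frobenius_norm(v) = 4.29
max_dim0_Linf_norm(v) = 3.55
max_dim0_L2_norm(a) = 3.82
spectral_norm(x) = 1.62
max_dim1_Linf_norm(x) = 1.33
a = x + v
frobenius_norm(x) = 1.64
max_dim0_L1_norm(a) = 4.86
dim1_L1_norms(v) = [1.12, 0.74, 5.66]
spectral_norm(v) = 4.24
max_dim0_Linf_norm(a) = 3.72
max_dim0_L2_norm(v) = 3.73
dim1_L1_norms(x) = [0.78, 0.95, 1.5]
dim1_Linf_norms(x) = [0.59, 0.63, 1.33]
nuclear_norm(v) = 4.89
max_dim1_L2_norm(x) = 1.34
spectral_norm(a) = 5.10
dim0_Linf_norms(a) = [3.72, 3.44]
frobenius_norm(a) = 5.24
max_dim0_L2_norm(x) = 1.59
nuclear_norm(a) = 6.32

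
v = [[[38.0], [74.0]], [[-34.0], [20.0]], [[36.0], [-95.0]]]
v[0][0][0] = 38.0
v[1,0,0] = -34.0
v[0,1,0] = 74.0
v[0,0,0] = 38.0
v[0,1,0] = 74.0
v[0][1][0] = 74.0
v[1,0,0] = -34.0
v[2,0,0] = 36.0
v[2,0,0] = 36.0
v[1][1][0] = 20.0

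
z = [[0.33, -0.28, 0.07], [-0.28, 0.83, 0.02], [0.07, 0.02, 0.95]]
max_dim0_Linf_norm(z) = 0.95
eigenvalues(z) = [0.2, 0.97, 0.95]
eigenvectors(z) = [[-0.91, -0.34, -0.24], [-0.41, 0.59, 0.7], [0.1, -0.73, 0.68]]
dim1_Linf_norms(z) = [0.33, 0.83, 0.95]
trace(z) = 2.11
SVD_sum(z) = [[0.11, -0.2, 0.24], [-0.20, 0.34, -0.42], [0.24, -0.42, 0.51]] + [[0.05, -0.16, -0.15], [-0.16, 0.46, 0.45], [-0.15, 0.45, 0.43]] + [[0.16, 0.07, -0.02], [0.07, 0.03, -0.01], [-0.02, -0.01, 0.0]]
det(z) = 0.18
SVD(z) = [[0.34, -0.24, -0.91],[-0.59, 0.70, -0.41],[0.73, 0.68, 0.10]] @ diag([0.9664681285750207, 0.9458025555549452, 0.1977293158700339]) @ [[0.34, -0.59, 0.73], [-0.24, 0.70, 0.68], [-0.91, -0.41, 0.10]]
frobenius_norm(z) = 1.37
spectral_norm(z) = 0.97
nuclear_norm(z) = 2.11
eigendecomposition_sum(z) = [[0.16, 0.07, -0.02], [0.07, 0.03, -0.01], [-0.02, -0.01, 0.0]] + [[0.11,-0.2,0.24], [-0.20,0.34,-0.42], [0.24,-0.42,0.51]] + [[0.05, -0.16, -0.15],[-0.16, 0.46, 0.45],[-0.15, 0.45, 0.43]]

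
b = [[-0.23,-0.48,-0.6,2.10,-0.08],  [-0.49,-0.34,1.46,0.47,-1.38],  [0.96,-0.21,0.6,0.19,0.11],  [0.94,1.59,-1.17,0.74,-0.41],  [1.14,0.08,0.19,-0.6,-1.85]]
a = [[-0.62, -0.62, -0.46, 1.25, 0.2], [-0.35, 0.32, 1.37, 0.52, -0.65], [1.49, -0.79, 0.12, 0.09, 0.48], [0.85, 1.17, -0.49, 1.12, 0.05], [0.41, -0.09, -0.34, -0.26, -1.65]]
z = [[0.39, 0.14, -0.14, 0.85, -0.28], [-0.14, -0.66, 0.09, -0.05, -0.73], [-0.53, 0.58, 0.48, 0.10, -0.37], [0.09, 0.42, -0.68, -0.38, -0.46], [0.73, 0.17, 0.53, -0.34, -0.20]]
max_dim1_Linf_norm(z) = 0.85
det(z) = 0.99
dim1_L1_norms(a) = [3.15, 3.21, 2.97, 3.68, 2.75]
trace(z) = -0.37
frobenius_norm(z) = 2.23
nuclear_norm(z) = 4.99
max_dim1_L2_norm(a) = 1.89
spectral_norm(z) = 1.00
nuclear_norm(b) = 9.65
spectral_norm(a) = 2.05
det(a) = 14.08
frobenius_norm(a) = 3.89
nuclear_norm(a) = 8.60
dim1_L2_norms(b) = [2.25, 2.15, 1.17, 2.34, 2.26]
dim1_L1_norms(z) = [1.8, 1.67, 2.06, 2.03, 1.97]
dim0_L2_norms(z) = [1.0, 1.0, 1.0, 1.0, 1.0]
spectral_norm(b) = 2.75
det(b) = 16.02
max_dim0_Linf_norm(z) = 0.85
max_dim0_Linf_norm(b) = 2.1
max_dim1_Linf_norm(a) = 1.65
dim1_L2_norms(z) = [1.0, 1.0, 1.0, 1.0, 1.0]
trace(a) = -0.71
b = a + z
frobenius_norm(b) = 4.65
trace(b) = -1.08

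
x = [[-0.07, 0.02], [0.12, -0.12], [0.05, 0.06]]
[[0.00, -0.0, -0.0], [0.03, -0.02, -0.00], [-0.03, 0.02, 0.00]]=x @ [[-0.14, 0.1, 0.01], [-0.37, 0.27, 0.02]]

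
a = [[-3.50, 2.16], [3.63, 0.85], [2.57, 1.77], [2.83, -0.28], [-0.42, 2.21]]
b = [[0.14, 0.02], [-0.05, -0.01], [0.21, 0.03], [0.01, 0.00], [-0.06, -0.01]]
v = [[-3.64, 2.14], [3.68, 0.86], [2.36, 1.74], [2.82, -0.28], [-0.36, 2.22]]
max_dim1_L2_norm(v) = 4.22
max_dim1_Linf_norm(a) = 3.63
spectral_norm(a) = 6.35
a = b + v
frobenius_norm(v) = 7.33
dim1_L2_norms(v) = [4.22, 3.78, 2.93, 2.83, 2.25]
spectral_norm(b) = 0.27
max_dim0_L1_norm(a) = 12.95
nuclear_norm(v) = 10.00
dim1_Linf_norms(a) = [3.5, 3.63, 2.57, 2.83, 2.21]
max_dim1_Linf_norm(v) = 3.68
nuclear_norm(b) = 0.27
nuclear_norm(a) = 10.01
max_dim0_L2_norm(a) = 6.34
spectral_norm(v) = 6.37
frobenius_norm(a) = 7.33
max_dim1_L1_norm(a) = 5.66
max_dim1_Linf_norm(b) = 0.21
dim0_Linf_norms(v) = [3.68, 2.22]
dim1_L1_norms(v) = [5.78, 4.54, 4.1, 3.1, 2.58]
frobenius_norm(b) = 0.27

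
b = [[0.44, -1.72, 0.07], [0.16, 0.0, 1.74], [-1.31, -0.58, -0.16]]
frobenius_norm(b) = 2.88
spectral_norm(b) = 1.82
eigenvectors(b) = [[(0.76+0j), 0.31+0.46j, (0.31-0.46j)], [-0.46+0.00j, 0.61+0.00j, (0.61-0j)], [-0.45+0.00j, (-0.23+0.52j), (-0.23-0.52j)]]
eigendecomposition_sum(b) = [[(0.71-0j), (-0.6+0j), (-0.62+0j)], [-0.43+0.00j, 0.36+0.00j, 0.38+0.00j], [-0.42+0.00j, (0.36+0j), 0.37+0.00j]] + [[-0.14+0.42j, (-0.56+0.18j), (0.34+0.52j)], [0.30+0.38j, (-0.18+0.62j), 0.68+0.00j], [-0.44+0.11j, -0.47-0.39j, -0.26+0.59j]] + [[-0.14-0.42j, -0.56-0.18j, 0.34-0.52j], [0.30-0.38j, -0.18-0.62j, (0.68-0j)], [-0.44-0.11j, (-0.47+0.39j), (-0.26-0.59j)]]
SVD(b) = [[0.89,-0.33,-0.3], [0.43,0.82,0.37], [0.13,-0.46,0.88]] @ diag([1.8187521253784245, 1.802264385633526, 1.3161245346503017]) @ [[0.16, -0.88, 0.44],[0.33, 0.47, 0.82],[-0.93, 0.01, 0.36]]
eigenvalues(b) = [(1.44+0j), (-0.58+1.63j), (-0.58-1.63j)]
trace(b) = 0.28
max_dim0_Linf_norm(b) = 1.74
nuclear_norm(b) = 4.94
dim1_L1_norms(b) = [2.23, 1.9, 2.05]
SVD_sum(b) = [[0.26, -1.44, 0.71], [0.13, -0.69, 0.34], [0.04, -0.2, 0.1]] + [[-0.20,-0.28,-0.49], [0.48,0.69,1.22], [-0.27,-0.39,-0.68]] + [[0.37,-0.00,-0.15], [-0.45,0.0,0.18], [-1.08,0.01,0.42]]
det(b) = 4.31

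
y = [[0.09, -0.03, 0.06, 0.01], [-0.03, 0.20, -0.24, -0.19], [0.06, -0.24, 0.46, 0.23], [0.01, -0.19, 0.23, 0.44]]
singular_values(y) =[0.83, 0.23, 0.08, 0.05]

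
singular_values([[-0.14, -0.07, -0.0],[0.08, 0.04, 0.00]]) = [0.18, 0.0]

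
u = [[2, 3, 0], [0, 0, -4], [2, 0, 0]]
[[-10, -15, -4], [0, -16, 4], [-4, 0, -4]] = u@ [[-2, 0, -2], [-2, -5, 0], [0, 4, -1]]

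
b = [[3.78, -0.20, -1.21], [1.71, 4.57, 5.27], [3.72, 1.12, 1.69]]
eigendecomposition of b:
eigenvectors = [[-0.26+0.11j,  -0.26-0.11j,  0.16+0.00j],  [0.95+0.00j,  0.95-0.00j,  -0.84+0.00j],  [(0.07+0.12j),  (0.07-0.12j),  (0.51+0j)]]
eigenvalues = [(4.5+0.85j), (4.5-0.85j), (1.04+0j)]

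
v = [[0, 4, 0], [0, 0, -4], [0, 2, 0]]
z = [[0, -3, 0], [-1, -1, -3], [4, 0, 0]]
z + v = [[0, 1, 0], [-1, -1, -7], [4, 2, 0]]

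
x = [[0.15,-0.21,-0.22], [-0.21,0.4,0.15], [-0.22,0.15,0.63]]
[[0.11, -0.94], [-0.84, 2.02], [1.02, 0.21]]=x @ [[0.06, -3.47], [-2.94, 3.90], [2.34, -1.8]]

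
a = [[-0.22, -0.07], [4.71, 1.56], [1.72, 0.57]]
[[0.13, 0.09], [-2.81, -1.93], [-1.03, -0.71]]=a @ [[-0.53,  -0.44], [-0.2,  0.09]]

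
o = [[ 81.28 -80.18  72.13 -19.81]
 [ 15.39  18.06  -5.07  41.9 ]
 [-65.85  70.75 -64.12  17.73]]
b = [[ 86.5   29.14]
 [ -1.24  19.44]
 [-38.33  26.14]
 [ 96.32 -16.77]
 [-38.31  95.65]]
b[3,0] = 96.32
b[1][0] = -1.24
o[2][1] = 70.75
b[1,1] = 19.44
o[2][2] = -64.12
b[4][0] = -38.31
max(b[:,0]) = 96.32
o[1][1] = 18.06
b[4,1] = 95.65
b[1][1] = 19.44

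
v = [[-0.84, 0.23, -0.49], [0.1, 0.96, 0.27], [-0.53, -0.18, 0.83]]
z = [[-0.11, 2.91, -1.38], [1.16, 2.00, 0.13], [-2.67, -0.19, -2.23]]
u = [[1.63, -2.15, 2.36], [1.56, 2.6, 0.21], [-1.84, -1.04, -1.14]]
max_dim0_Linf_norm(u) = 2.6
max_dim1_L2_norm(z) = 3.48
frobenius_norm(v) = 1.73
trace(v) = 0.95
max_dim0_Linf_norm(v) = 0.96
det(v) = -1.00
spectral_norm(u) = 3.78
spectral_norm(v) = 1.00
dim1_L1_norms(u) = [6.14, 4.37, 4.02]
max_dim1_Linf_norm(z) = 2.91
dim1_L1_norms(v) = [1.56, 1.33, 1.54]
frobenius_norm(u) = 5.28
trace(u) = 3.09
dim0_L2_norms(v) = [1.0, 1.0, 1.0]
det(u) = -0.01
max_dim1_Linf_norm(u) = 2.6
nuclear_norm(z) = 7.47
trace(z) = -0.34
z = v @ u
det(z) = -0.06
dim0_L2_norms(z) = [2.91, 3.54, 2.63]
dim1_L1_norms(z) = [4.4, 3.29, 5.09]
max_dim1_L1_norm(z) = 5.09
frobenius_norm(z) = 5.28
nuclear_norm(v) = 3.00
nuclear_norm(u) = 7.46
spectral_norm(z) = 3.78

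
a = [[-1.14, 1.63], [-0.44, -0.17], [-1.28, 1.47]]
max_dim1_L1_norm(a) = 2.77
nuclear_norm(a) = 3.26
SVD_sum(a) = [[-1.23, 1.56], [-0.09, 0.11], [-1.21, 1.53]] + [[0.09,0.07], [-0.35,-0.28], [-0.07,-0.06]]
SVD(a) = [[-0.71, 0.25], [-0.05, -0.95], [-0.70, -0.19]] @ diag([2.784445996273282, 0.47451079422673703]) @ [[0.62, -0.78], [0.78, 0.62]]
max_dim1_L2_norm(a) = 1.99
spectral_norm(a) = 2.78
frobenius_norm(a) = 2.82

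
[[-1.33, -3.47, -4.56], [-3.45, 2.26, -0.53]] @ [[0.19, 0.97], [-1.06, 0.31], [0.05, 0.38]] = [[3.2,-4.10],[-3.08,-2.85]]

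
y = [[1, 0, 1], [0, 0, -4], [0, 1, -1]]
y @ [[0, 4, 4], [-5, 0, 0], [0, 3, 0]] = [[0, 7, 4], [0, -12, 0], [-5, -3, 0]]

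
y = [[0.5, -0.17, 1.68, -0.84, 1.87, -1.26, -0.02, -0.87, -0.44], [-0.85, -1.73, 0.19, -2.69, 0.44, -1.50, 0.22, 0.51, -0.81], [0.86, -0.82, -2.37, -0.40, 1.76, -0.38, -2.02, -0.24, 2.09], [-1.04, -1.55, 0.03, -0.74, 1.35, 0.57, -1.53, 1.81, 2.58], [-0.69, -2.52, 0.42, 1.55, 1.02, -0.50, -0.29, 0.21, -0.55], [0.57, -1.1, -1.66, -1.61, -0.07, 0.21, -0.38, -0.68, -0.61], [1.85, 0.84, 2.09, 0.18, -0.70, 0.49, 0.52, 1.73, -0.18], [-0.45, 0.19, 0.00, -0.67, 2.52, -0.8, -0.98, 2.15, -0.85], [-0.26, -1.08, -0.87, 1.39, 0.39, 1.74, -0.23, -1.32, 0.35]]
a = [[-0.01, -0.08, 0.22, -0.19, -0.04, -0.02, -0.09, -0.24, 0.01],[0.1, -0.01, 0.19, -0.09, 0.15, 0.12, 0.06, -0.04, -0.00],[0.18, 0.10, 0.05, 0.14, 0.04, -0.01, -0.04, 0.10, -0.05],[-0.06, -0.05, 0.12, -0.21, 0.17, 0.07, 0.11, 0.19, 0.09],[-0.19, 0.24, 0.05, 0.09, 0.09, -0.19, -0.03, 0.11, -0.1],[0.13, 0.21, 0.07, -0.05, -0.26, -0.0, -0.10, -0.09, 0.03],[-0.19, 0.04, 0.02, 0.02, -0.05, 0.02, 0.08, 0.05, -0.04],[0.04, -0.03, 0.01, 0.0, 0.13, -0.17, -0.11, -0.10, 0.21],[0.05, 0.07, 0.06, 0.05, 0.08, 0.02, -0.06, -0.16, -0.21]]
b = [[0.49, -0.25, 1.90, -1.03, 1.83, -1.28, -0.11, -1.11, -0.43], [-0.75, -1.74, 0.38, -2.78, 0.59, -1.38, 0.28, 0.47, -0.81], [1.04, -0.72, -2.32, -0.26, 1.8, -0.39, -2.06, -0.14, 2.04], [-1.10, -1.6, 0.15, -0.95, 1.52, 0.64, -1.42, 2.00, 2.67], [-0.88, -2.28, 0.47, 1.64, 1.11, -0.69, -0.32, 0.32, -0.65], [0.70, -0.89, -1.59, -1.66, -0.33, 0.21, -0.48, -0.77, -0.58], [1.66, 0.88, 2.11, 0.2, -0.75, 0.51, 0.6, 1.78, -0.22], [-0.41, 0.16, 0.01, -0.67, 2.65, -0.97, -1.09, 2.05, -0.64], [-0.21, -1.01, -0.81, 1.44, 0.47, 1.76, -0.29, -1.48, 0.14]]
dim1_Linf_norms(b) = [1.9, 2.78, 2.32, 2.67, 2.28, 1.66, 2.11, 2.65, 1.76]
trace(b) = -0.41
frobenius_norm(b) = 10.99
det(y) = 1956.75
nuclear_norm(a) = 2.68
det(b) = 3437.97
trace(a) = -0.32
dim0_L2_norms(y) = [2.7, 3.95, 4.07, 4.01, 4.08, 2.92, 2.83, 3.77, 3.66]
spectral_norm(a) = 0.53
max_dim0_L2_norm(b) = 4.29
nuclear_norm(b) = 28.84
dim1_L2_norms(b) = [3.37, 3.83, 4.34, 4.53, 3.35, 2.81, 3.52, 3.8, 3.07]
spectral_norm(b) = 6.31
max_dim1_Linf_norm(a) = 0.26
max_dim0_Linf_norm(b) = 2.78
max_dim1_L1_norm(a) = 1.09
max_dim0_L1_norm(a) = 1.08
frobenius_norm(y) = 10.78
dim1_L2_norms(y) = [3.14, 3.79, 4.35, 4.3, 3.34, 2.81, 3.54, 3.74, 3.0]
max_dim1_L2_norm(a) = 0.41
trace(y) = -0.09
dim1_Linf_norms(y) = [1.87, 2.69, 2.37, 2.58, 2.52, 1.66, 2.09, 2.52, 1.74]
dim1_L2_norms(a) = [0.4, 0.31, 0.28, 0.39, 0.41, 0.39, 0.23, 0.34, 0.31]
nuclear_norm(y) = 28.20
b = a + y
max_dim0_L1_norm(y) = 10.12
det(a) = 0.00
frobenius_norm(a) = 1.04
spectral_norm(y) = 6.21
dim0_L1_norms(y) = [7.07, 10.0, 9.31, 10.07, 10.12, 7.45, 6.19, 9.52, 8.46]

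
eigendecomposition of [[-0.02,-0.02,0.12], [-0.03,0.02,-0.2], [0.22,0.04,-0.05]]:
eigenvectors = [[0.45, 0.42, -0.15], [-0.62, -0.84, 0.98], [-0.64, 0.35, 0.14]]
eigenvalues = [-0.16, 0.12, -0.0]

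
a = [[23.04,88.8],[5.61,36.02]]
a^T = [[23.04, 5.61], [88.80, 36.02]]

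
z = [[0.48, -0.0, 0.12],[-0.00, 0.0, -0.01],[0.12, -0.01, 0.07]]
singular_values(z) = [0.51, 0.04, 0.0]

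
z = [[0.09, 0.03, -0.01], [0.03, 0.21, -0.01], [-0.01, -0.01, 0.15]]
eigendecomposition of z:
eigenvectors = [[-0.97, 0.24, -0.07], [0.22, 0.96, 0.19], [-0.11, -0.17, 0.98]]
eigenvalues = [0.08, 0.22, 0.15]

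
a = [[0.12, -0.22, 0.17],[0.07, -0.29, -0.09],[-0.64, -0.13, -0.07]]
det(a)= -0.046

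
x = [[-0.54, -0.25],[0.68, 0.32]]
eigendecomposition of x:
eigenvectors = [[-0.63, 0.41], [0.78, -0.91]]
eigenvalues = [-0.23, 0.01]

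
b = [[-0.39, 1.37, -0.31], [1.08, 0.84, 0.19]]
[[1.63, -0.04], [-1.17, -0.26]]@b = [[-0.68, 2.2, -0.51], [0.18, -1.82, 0.31]]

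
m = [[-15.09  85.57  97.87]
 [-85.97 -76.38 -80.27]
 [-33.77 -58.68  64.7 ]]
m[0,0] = -15.09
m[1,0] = -85.97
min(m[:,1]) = -76.38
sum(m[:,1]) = -49.49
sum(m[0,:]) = 168.35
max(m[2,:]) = 64.7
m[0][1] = 85.57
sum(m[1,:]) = -242.62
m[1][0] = -85.97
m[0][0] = -15.09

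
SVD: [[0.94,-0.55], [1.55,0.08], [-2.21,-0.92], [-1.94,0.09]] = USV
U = [[-0.25,0.68], [-0.44,0.13], [0.66,0.63], [0.55,-0.35]]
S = [3.48, 0.98]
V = [[-0.99, -0.13], [0.13, -0.99]]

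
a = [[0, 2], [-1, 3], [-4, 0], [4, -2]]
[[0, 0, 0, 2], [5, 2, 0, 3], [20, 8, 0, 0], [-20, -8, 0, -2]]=a @ [[-5, -2, 0, 0], [0, 0, 0, 1]]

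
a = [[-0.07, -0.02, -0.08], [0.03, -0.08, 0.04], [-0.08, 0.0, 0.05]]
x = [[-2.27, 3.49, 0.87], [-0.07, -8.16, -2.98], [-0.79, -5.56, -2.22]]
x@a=[[0.19, -0.23, 0.36], [-0.0, 0.65, -0.47], [0.07, 0.46, -0.27]]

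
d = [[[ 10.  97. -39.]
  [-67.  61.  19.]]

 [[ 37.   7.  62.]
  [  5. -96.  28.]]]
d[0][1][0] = -67.0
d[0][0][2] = -39.0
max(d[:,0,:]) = 97.0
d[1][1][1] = -96.0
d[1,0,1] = 7.0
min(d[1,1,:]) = -96.0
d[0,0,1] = 97.0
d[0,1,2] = 19.0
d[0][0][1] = 97.0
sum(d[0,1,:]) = 13.0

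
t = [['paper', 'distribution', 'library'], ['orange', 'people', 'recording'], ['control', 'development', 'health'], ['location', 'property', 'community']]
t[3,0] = 'location'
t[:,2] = ['library', 'recording', 'health', 'community']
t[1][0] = 'orange'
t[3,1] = 'property'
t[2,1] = 'development'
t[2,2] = 'health'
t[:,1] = ['distribution', 'people', 'development', 'property']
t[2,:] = ['control', 'development', 'health']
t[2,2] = 'health'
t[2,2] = 'health'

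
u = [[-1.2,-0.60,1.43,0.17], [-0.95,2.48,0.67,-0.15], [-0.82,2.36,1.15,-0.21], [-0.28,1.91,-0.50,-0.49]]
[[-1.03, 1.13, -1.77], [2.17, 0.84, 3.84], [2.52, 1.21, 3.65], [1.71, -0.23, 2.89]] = u @ [[1.01, -0.01, 0.69], [1.05, 0.12, 1.87], [0.64, 0.82, 0.01], [-0.62, 0.1, 0.99]]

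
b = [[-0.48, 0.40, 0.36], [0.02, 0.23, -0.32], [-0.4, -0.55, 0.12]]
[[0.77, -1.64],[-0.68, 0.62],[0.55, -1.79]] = b @ [[-0.42, 3.1], [-0.28, 0.73], [1.90, -1.22]]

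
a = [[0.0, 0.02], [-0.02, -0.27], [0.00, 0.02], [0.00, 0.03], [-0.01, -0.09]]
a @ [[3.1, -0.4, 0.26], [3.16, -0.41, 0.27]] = [[0.06, -0.01, 0.01], [-0.92, 0.12, -0.08], [0.06, -0.01, 0.01], [0.09, -0.01, 0.01], [-0.32, 0.04, -0.03]]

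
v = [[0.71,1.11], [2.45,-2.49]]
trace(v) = -1.78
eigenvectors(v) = [[0.85,-0.27],  [0.53,0.96]]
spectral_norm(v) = 3.51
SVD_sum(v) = [[-0.23,0.25], [2.36,-2.57]] + [[0.94, 0.86], [0.09, 0.08]]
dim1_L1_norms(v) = [1.82, 4.94]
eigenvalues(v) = [1.41, -3.19]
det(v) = -4.49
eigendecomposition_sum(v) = [[1.19, 0.34], [0.75, 0.21]] + [[-0.48, 0.77], [1.70, -2.70]]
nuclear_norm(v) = 4.79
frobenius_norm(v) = 3.73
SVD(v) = [[0.1, -1.0], [-1.0, -0.1]] @ diag([3.5074094079199036, 1.279405817258524]) @ [[-0.68, 0.74], [-0.74, -0.68]]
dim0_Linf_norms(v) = [2.45, 2.49]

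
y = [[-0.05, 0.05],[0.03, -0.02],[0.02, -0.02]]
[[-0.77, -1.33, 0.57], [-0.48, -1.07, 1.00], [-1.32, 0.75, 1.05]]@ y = [[0.01,-0.02], [0.01,-0.02], [0.11,-0.10]]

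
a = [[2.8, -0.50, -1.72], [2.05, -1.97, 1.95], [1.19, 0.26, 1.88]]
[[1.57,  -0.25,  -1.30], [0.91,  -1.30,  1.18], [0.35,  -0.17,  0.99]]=a@[[0.48, -0.07, -0.11], [-0.07, 0.48, -0.11], [-0.11, -0.11, 0.61]]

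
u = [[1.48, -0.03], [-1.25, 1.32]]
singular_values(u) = [2.17, 0.88]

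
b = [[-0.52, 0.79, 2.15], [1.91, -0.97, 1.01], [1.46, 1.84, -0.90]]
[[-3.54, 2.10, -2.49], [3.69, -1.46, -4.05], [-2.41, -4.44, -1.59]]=b@[[1.01, -1.59, -1.54], [-2.37, -0.73, -0.33], [-0.53, 0.86, -1.41]]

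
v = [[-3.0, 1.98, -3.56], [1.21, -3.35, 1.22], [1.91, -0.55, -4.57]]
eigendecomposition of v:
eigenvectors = [[0.68+0.00j, 0.68-0.00j, -0.58+0.00j],[-0.37-0.20j, -0.37+0.20j, -0.77+0.00j],[(0.07-0.59j), 0.07+0.59j, -0.27+0.00j]]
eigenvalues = [(-4.45+2.53j), (-4.45-2.53j), (-2.01+0j)]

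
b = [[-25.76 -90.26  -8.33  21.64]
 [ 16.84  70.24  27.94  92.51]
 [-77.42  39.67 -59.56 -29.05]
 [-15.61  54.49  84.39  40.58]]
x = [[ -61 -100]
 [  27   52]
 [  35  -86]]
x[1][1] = 52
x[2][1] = -86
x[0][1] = -100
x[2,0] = 35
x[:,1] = [-100, 52, -86]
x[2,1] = -86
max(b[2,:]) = 39.67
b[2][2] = -59.56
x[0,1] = -100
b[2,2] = -59.56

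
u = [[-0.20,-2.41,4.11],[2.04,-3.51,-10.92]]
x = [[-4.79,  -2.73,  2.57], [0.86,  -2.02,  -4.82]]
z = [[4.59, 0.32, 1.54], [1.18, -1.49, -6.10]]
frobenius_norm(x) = 8.07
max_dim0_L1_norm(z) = 7.64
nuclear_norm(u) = 15.55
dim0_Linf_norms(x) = [4.79, 2.73, 4.82]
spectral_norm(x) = 6.66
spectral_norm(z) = 6.47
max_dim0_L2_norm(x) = 5.46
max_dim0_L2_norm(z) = 6.29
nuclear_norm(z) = 11.21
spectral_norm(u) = 12.11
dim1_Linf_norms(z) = [4.59, 6.1]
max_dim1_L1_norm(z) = 8.77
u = x + z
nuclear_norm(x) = 11.21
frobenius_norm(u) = 12.59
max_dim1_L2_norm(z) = 6.39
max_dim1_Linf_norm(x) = 4.82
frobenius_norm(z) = 8.02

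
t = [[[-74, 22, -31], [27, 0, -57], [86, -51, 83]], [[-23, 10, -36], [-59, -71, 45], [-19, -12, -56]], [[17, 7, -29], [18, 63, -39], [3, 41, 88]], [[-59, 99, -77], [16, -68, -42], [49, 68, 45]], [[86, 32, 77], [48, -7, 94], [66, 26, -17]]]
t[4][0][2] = 77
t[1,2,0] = -19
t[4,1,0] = 48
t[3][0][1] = 99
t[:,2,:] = [[86, -51, 83], [-19, -12, -56], [3, 41, 88], [49, 68, 45], [66, 26, -17]]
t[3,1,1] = -68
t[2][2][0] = 3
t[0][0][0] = -74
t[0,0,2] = -31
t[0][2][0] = 86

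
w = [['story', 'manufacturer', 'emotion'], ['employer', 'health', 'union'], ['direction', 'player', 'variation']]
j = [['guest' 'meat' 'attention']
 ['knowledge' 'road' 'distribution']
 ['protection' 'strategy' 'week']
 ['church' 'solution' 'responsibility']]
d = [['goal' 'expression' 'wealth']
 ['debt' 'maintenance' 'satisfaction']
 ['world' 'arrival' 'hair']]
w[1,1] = 'health'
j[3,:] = ['church', 'solution', 'responsibility']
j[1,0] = 'knowledge'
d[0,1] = 'expression'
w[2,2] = 'variation'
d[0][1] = 'expression'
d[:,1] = ['expression', 'maintenance', 'arrival']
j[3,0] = 'church'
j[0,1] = 'meat'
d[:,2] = ['wealth', 'satisfaction', 'hair']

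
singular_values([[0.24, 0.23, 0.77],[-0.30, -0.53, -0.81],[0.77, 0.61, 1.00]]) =[1.89, 0.28, 0.17]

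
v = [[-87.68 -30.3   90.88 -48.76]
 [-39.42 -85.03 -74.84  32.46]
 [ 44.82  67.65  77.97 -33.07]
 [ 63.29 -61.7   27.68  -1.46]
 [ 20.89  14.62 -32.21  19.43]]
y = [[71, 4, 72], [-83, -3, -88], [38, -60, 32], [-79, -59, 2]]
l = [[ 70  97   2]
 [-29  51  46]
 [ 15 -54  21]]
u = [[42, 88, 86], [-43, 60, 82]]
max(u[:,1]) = 88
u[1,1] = 60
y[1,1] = -3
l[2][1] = -54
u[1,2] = 82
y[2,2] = 32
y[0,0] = 71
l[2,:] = [15, -54, 21]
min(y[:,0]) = -83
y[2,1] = -60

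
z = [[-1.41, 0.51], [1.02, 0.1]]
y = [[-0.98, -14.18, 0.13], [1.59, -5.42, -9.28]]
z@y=[[2.19, 17.23, -4.92],[-0.84, -15.01, -0.8]]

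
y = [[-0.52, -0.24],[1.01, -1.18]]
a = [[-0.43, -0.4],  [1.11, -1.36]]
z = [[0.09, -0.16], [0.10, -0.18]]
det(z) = -0.00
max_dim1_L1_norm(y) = 2.19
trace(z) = -0.09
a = y + z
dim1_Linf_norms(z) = [0.16, 0.18]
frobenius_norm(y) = 1.66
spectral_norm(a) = 1.76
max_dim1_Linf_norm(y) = 1.18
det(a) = 1.03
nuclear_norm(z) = 0.28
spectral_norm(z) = 0.28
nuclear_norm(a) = 2.34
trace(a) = -1.79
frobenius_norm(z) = 0.28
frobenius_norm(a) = 1.85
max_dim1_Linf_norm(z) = 0.18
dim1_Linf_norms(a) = [0.43, 1.36]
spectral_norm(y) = 1.56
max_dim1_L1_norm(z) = 0.28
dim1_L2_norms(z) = [0.18, 0.21]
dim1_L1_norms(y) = [0.76, 2.19]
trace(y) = -1.70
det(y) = 0.86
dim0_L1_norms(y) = [1.53, 1.42]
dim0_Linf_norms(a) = [1.11, 1.36]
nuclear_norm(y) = 2.11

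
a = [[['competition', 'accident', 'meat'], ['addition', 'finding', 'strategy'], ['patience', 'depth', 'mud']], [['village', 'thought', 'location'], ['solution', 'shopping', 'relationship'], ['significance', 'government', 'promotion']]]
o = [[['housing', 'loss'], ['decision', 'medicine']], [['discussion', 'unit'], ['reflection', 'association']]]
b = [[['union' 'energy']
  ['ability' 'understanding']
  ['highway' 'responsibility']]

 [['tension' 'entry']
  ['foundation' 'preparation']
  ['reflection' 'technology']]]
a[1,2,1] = 'government'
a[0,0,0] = 'competition'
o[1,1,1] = 'association'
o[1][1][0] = 'reflection'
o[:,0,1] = ['loss', 'unit']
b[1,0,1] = 'entry'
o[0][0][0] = 'housing'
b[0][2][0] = 'highway'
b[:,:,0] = [['union', 'ability', 'highway'], ['tension', 'foundation', 'reflection']]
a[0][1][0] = 'addition'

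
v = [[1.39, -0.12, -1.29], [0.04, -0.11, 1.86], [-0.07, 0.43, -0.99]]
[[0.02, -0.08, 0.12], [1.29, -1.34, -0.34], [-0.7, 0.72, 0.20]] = v@[[0.65, -0.72, -0.08], [0.05, -0.07, 0.04], [0.68, -0.71, -0.18]]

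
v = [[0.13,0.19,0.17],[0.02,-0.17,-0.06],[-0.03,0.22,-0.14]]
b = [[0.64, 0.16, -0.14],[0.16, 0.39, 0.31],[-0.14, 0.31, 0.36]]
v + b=[[0.77, 0.35, 0.03], [0.18, 0.22, 0.25], [-0.17, 0.53, 0.22]]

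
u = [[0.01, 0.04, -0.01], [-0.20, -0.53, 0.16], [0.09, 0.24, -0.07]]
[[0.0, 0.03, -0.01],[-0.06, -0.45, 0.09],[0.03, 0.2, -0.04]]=u@[[0.63,-0.11,0.05], [-0.11,0.89,-0.01], [0.05,-0.01,0.61]]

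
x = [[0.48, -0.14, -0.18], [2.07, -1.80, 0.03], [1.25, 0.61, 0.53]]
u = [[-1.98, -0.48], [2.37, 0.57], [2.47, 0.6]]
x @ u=[[-1.73, -0.42], [-8.29, -2.00], [0.28, 0.07]]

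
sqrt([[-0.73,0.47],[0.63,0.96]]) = [[0.08+0.87j, 0.25-0.22j], [(0.33-0.3j), 0.97+0.08j]]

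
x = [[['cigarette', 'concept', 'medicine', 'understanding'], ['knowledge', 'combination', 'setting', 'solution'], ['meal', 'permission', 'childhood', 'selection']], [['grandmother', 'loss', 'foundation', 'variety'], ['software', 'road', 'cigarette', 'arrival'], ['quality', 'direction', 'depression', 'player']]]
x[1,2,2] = 'depression'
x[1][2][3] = 'player'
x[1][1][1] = 'road'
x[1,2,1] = 'direction'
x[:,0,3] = ['understanding', 'variety']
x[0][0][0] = 'cigarette'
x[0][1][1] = 'combination'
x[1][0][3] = 'variety'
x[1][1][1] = 'road'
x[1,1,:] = ['software', 'road', 'cigarette', 'arrival']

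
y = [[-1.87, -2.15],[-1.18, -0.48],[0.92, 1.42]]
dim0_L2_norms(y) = [2.39, 2.62]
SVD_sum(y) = [[-1.92, -2.11], [-0.77, -0.85], [1.12, 1.24]] + [[0.05, -0.04], [-0.41, 0.37], [-0.2, 0.18]]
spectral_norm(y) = 3.50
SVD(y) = [[-0.81, 0.1], [-0.33, -0.89], [0.48, -0.44]] @ diag([3.496139846293716, 0.6180664811792869]) @ [[0.67, 0.74], [0.74, -0.67]]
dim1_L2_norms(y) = [2.85, 1.27, 1.69]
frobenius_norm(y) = 3.55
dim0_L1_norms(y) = [3.97, 4.05]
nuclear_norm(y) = 4.11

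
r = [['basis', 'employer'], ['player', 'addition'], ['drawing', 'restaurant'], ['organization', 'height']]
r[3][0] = 'organization'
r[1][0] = 'player'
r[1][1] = 'addition'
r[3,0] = 'organization'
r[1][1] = 'addition'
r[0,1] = 'employer'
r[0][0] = 'basis'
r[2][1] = 'restaurant'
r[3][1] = 'height'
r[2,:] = ['drawing', 'restaurant']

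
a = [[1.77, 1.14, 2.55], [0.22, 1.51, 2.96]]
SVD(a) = [[-0.7, -0.71], [-0.71, 0.7]] @ diag([4.546609870819111, 1.1633738361207133]) @ [[-0.31, -0.41, -0.86], [-0.95, 0.22, 0.24]]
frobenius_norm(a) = 4.69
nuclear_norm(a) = 5.71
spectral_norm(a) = 4.55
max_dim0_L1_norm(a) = 5.51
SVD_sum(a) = [[0.99, 1.32, 2.74], [1.0, 1.33, 2.77]] + [[0.78, -0.18, -0.19], [-0.78, 0.18, 0.19]]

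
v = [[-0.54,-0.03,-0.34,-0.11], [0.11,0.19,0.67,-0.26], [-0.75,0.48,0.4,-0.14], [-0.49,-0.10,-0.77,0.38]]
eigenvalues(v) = [-0.9, 1.13, 0.24, -0.05]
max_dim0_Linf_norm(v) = 0.77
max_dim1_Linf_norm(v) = 0.77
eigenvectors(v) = [[0.63, -0.09, 0.26, 0.31], [-0.25, 0.56, 0.27, 0.81], [0.51, 0.57, -0.35, -0.43], [0.53, -0.60, -0.86, -0.24]]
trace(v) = 0.43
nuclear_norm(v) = 2.68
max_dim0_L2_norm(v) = 1.15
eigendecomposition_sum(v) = [[-0.62, 0.08, -0.24, -0.06], [0.25, -0.03, 0.1, 0.03], [-0.50, 0.07, -0.2, -0.05], [-0.52, 0.07, -0.2, -0.05]] + [[0.03, -0.05, -0.09, 0.03],[-0.18, 0.32, 0.57, -0.19],[-0.18, 0.32, 0.58, -0.19],[0.19, -0.34, -0.62, 0.2]] + [[0.05, -0.05, -0.02, -0.07], [0.05, -0.05, -0.02, -0.07], [-0.07, 0.06, 0.02, 0.09], [-0.17, 0.16, 0.05, 0.22]] + [[-0.00,  -0.02,  0.01,  -0.01], [-0.01,  -0.04,  0.02,  -0.02], [0.01,  0.02,  -0.01,  0.01], [0.00,  0.01,  -0.0,  0.01]]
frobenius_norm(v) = 1.72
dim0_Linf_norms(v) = [0.75, 0.48, 0.77, 0.38]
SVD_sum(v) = [[-0.18, -0.09, -0.4, 0.14], [0.28, 0.14, 0.62, -0.22], [0.07, 0.04, 0.16, -0.06], [-0.38, -0.19, -0.83, 0.3]] + [[-0.33, 0.16, 0.09, -0.06], [-0.16, 0.08, 0.05, -0.03], [-0.83, 0.4, 0.23, -0.15], [-0.12, 0.06, 0.03, -0.02]] + [[-0.02, -0.10, -0.04, -0.20], [-0.0, -0.01, -0.0, -0.02], [0.01, 0.03, 0.01, 0.07], [0.01, 0.05, 0.02, 0.09]] + [[-0.00, -0.00, 0.00, 0.00],[-0.01, -0.02, 0.01, 0.01],[0.0, 0.01, -0.00, -0.00],[-0.01, -0.01, 0.01, 0.01]]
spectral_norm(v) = 1.32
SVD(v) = [[-0.36, -0.36, 0.86, 0.08], [0.55, -0.18, 0.07, 0.81], [0.14, -0.91, -0.3, -0.26], [-0.74, -0.13, -0.41, 0.51]] @ diag([1.3191277197280327, 1.0656815461042852, 0.2605624024275325, 0.03364722542937598]) @ [[0.39, 0.19, 0.85, -0.31], [0.86, -0.42, -0.24, 0.15], [-0.10, -0.44, -0.17, -0.88], [-0.31, -0.77, 0.44, 0.34]]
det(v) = 0.01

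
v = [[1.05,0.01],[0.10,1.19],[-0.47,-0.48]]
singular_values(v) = [1.37, 1.05]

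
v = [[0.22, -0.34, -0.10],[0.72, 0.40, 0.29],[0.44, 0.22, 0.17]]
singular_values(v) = [1.02, 0.42, 0.0]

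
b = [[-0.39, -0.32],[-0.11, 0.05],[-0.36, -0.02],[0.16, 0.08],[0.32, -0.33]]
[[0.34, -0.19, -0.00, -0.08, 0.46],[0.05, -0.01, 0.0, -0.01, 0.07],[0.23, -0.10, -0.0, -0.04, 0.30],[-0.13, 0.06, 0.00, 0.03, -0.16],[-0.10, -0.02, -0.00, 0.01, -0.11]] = b@ [[-0.63, 0.25, -0.00, 0.12, -0.80], [-0.31, 0.29, 0.01, 0.09, -0.45]]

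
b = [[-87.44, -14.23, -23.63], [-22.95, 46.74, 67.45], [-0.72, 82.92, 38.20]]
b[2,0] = -0.72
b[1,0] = -22.95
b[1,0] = -22.95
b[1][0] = -22.95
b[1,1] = 46.74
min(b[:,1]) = -14.23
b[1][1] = 46.74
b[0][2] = -23.63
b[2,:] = [-0.72, 82.92, 38.2]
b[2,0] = -0.72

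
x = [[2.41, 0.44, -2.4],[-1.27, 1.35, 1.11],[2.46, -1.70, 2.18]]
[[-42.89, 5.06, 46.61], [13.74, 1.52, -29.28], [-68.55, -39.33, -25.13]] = x @ [[-24.92,-6.97,2.38], [-6.42,1.79,-4.73], [-8.33,-8.78,-17.9]]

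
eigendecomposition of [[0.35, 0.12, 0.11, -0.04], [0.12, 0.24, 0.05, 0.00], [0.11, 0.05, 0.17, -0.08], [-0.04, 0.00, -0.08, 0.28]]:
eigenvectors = [[0.75, 0.24, -0.52, 0.32], [0.44, 0.37, 0.82, 0.05], [0.4, -0.21, -0.07, -0.89], [-0.29, 0.87, -0.22, -0.32]]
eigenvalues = [0.49, 0.29, 0.16, 0.1]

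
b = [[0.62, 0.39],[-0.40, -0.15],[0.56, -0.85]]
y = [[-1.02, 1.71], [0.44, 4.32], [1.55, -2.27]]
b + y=[[-0.4,2.1], [0.04,4.17], [2.11,-3.12]]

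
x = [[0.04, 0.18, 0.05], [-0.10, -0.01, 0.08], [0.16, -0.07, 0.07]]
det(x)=0.004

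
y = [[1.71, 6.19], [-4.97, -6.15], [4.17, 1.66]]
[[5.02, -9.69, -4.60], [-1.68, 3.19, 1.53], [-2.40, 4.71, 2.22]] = y @ [[-1.01, 1.97, 0.93],[1.09, -2.11, -1.00]]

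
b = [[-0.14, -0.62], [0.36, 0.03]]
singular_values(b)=[0.65, 0.34]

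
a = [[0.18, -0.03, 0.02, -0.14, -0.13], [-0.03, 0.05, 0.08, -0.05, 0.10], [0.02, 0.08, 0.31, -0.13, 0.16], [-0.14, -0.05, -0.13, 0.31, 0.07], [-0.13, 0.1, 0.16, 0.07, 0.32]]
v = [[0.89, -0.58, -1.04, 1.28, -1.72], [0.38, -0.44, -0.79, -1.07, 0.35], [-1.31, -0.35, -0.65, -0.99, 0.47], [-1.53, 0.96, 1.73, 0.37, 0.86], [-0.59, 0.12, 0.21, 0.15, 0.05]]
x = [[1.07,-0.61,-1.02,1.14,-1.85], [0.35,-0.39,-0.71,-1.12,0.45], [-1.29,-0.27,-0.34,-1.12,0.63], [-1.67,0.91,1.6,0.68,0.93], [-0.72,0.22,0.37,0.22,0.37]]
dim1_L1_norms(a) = [0.5, 0.31, 0.7, 0.7, 0.78]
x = v + a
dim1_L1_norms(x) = [5.69, 3.02, 3.65, 5.79, 1.9]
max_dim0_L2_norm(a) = 0.4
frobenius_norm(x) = 4.63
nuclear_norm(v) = 7.26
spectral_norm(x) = 3.76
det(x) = 0.01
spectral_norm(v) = 3.54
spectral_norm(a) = 0.53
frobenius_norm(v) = 4.48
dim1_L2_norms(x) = [2.7, 1.5, 1.87, 2.74, 0.94]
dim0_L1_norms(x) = [5.1, 2.4, 4.04, 4.28, 4.23]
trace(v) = 0.22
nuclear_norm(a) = 1.17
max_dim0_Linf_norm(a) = 0.32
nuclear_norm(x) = 7.48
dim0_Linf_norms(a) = [0.18, 0.1, 0.31, 0.31, 0.32]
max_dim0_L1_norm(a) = 0.78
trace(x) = 1.39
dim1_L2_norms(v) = [2.61, 1.49, 1.86, 2.67, 0.66]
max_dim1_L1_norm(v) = 5.51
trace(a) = 1.17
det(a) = -0.00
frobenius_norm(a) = 0.73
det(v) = 0.00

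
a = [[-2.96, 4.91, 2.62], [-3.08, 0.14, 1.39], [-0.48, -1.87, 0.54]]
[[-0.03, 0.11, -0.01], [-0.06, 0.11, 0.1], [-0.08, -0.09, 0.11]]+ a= [[-2.99,5.02,2.61],[-3.14,0.25,1.49],[-0.56,-1.96,0.65]]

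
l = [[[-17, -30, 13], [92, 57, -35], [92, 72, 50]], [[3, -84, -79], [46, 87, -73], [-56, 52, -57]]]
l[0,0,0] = -17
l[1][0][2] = -79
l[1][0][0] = 3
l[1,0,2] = -79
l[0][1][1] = 57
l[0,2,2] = 50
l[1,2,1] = 52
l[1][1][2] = -73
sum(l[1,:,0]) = -7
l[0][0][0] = -17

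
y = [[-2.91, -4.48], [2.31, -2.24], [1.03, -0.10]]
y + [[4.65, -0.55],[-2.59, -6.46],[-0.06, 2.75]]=[[1.74, -5.03], [-0.28, -8.70], [0.97, 2.65]]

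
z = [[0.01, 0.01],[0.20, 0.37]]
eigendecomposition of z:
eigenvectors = [[-0.88, -0.03], [0.48, -1.00]]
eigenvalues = [0.0, 0.38]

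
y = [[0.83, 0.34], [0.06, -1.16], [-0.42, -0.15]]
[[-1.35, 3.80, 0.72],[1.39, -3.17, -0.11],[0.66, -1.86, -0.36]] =y@[[-1.11, 3.39, 0.81],[-1.26, 2.91, 0.14]]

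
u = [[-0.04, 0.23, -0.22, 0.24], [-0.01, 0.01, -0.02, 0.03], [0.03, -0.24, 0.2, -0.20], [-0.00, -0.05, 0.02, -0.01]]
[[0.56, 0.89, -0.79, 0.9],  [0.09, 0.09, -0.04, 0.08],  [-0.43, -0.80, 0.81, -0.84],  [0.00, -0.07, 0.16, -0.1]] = u @[[-0.27, -0.61, -0.83, -0.03], [-0.33, -0.21, -2.98, 1.06], [0.98, -4.08, 0.3, -2.23], [3.51, 0.06, -0.30, 0.69]]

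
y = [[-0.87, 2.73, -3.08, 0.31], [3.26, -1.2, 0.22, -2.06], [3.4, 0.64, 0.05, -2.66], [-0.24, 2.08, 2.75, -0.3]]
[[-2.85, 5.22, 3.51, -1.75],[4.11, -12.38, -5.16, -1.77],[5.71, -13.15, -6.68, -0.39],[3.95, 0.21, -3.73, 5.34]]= y@[[0.08, -1.18, -0.04, -1.20], [0.32, 0.83, -0.13, 0.56], [0.99, -0.26, -1.0, 1.28], [-1.95, 3.63, 2.41, -1.23]]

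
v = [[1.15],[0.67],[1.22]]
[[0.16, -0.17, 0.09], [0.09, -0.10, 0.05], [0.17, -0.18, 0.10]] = v @ [[0.14, -0.15, 0.08]]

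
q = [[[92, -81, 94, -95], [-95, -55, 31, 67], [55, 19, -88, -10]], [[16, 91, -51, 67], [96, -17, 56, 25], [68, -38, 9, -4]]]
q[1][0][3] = 67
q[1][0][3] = 67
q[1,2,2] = 9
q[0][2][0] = 55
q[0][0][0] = 92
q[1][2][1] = -38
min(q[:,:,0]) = -95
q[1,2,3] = -4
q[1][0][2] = -51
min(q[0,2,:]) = -88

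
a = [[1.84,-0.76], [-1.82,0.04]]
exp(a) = [[9.16,-2.74], [-6.56,2.68]]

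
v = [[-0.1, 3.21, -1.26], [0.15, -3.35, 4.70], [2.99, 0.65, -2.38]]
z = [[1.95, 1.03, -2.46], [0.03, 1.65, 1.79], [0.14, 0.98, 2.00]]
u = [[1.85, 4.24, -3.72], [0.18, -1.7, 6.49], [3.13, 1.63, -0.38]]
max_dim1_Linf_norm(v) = 4.7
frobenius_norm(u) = 9.64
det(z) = 3.71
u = v + z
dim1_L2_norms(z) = [3.3, 2.43, 2.23]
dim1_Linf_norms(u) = [4.24, 6.49, 3.13]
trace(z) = 5.60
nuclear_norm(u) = 14.06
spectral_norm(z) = 3.90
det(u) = 47.16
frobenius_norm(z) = 4.67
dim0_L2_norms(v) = [3.0, 4.68, 5.42]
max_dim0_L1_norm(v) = 8.34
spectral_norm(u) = 8.61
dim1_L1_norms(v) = [4.57, 8.2, 6.02]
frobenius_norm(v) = 7.76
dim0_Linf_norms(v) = [2.99, 3.35, 4.7]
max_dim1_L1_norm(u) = 9.81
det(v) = 33.02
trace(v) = -5.83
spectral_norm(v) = 6.93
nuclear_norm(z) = 6.82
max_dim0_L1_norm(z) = 6.25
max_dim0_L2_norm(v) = 5.42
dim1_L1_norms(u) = [9.81, 8.37, 5.14]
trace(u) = -0.23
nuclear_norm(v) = 11.59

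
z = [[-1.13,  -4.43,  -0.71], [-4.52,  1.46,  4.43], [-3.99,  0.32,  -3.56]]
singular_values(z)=[6.58, 5.63, 4.15]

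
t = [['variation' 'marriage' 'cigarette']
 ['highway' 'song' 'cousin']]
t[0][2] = 'cigarette'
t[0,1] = 'marriage'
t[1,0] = 'highway'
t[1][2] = 'cousin'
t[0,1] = 'marriage'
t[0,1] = 'marriage'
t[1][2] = 'cousin'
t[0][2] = 'cigarette'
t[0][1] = 'marriage'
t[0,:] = ['variation', 'marriage', 'cigarette']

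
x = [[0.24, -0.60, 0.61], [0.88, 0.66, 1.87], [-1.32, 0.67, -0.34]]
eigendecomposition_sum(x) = [[0.09+0.63j, (-0.2+0j), 0.40+0.26j], [0.58+0.37j, -0.14+0.16j, (0.5-0.15j)], [-0.59-0.20j, 0.09-0.17j, -0.40+0.24j]] + [[(0.09-0.63j), -0.20-0.00j, (0.4-0.26j)], [0.58-0.37j, (-0.14-0.16j), (0.5+0.15j)], [(-0.59+0.2j), 0.09+0.17j, (-0.4-0.24j)]] + [[0.06+0.00j, (-0.21+0j), -0.20-0.00j],[-0.27-0.00j, (0.93-0j), 0.88+0.00j],[-0.15-0.00j, 0.50-0.00j, 0.47+0.00j]]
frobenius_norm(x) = 2.79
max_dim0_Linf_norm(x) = 1.87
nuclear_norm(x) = 4.30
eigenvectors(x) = [[-0.37-0.43j, -0.37+0.43j, -0.19+0.00j], [-0.61+0.00j, -0.61-0.00j, 0.87+0.00j], [0.54-0.13j, (0.54+0.13j), 0.46+0.00j]]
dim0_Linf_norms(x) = [1.32, 0.67, 1.87]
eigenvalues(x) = [(-0.45+1.03j), (-0.45-1.03j), (1.46+0j)]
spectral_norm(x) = 2.38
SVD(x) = [[-0.25, 0.29, 0.92], [-0.87, -0.49, -0.09], [0.42, -0.83, 0.37]] @ diag([2.3755827431671115, 1.354111439638054, 0.5713920190271985]) @ [[-0.58, -0.06, -0.81],[0.54, -0.77, -0.33],[-0.61, -0.63, 0.48]]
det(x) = 1.84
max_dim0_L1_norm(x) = 2.82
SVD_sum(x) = [[0.35,0.04,0.49],[1.21,0.12,1.67],[-0.59,-0.06,-0.82]] + [[0.21, -0.3, -0.13], [-0.36, 0.51, 0.22], [-0.6, 0.86, 0.37]] + [[-0.32, -0.33, 0.25], [0.03, 0.03, -0.02], [-0.13, -0.13, 0.10]]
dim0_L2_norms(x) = [1.6, 1.12, 2.0]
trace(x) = 0.56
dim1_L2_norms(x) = [0.89, 2.17, 1.52]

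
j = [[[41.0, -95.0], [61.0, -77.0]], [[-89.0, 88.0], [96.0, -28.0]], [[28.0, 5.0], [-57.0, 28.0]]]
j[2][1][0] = -57.0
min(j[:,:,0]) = -89.0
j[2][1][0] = -57.0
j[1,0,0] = -89.0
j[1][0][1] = 88.0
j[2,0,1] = 5.0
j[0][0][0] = 41.0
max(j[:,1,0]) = 96.0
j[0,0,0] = 41.0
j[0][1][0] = 61.0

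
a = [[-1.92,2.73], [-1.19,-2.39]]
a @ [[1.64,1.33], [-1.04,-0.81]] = [[-5.99, -4.76],[0.53, 0.35]]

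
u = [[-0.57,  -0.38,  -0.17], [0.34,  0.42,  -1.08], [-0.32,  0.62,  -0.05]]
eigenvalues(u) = [(-0.68+0j), (0.24+0.88j), (0.24-0.88j)]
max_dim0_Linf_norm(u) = 1.08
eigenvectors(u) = [[0.92+0.00j, (-0.12+0.25j), -0.12-0.25j], [(0.09+0j), (0.78+0j), (0.78-0j)], [(0.38+0j), 0.09-0.56j, (0.09+0.56j)]]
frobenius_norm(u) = 1.56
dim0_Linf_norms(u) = [0.57, 0.62, 1.08]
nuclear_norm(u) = 2.59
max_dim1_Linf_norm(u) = 1.08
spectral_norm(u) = 1.24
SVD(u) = [[-0.17, 0.92, -0.36], [0.97, 0.23, 0.13], [0.20, -0.33, -0.92]] @ diag([1.2369322224531654, 0.6872427042965922, 0.6660301362912784]) @ [[0.29,0.48,-0.83], [-0.49,-0.67,-0.56], [0.82,-0.57,-0.04]]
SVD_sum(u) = [[-0.06, -0.1, 0.17], [0.35, 0.57, -0.99], [0.07, 0.12, -0.20]] + [[-0.31, -0.42, -0.35], [-0.08, -0.10, -0.09], [0.11, 0.15, 0.13]] + [[-0.20, 0.14, 0.01], [0.07, -0.05, -0.0], [-0.5, 0.35, 0.03]]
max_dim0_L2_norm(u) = 1.09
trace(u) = -0.20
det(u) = -0.57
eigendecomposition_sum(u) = [[(-0.57+0j), (-0.06-0j), -0.25-0.00j], [(-0.06+0j), -0.01-0.00j, -0.02-0.00j], [(-0.24+0j), (-0.02-0j), -0.10-0.00j]] + [[-0.00+0.08j, (-0.16+0j), (0.04-0.19j)],[0.20-0.09j, 0.21+0.41j, (-0.53+0.13j)],[-0.04-0.15j, 0.32-0.10j, (0.03+0.39j)]] + [[-0.00-0.08j,-0.16-0.00j,(0.04+0.19j)], [0.20+0.09j,(0.21-0.41j),(-0.53-0.13j)], [-0.04+0.15j,(0.32+0.1j),(0.03-0.39j)]]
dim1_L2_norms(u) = [0.71, 1.21, 0.7]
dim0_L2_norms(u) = [0.74, 0.84, 1.09]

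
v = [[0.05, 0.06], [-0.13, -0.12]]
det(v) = 0.002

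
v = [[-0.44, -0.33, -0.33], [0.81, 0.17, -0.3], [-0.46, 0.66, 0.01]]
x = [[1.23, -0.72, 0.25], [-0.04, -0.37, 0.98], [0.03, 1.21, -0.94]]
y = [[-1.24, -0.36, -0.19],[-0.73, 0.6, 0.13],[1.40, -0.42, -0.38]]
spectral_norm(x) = 1.99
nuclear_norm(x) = 3.61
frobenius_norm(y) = 2.21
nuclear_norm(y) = 3.07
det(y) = 0.35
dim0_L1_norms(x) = [1.3, 2.3, 2.17]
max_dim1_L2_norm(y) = 1.51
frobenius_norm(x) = 2.35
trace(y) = -1.02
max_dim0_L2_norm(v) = 1.03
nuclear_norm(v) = 2.22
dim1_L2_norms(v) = [0.64, 0.88, 0.8]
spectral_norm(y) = 2.04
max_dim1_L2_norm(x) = 1.53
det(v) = -0.33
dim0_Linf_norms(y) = [1.4, 0.6, 0.38]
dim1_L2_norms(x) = [1.45, 1.05, 1.53]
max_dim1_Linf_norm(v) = 0.81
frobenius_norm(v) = 1.35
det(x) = -1.03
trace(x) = -0.08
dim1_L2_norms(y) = [1.31, 0.95, 1.51]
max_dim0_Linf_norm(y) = 1.4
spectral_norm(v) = 1.04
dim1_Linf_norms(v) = [0.44, 0.81, 0.66]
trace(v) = -0.26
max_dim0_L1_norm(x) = 2.3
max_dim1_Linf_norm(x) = 1.23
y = x @ v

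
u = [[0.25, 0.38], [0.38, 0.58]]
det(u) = 0.00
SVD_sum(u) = [[0.25, 0.38], [0.38, 0.58]] + [[0.00, -0.00], [-0.00, 0.00]]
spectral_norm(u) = 0.83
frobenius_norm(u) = 0.83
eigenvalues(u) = [0.0, 0.83]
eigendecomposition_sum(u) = [[0.0, -0.0], [-0.00, 0.00]] + [[0.25, 0.38], [0.38, 0.58]]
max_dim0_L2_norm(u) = 0.69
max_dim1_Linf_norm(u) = 0.58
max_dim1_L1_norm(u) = 0.96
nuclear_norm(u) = 0.83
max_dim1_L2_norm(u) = 0.69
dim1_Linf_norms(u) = [0.38, 0.58]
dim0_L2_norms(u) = [0.45, 0.69]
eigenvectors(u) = [[-0.84, -0.55], [0.55, -0.84]]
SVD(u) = [[-0.55, -0.84],[-0.84, 0.55]] @ diag([0.8292764777295472, 0.0007235222704527795]) @ [[-0.55, -0.84], [-0.84, 0.55]]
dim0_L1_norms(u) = [0.63, 0.96]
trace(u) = 0.83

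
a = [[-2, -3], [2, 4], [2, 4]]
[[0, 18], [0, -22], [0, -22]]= a @[[0, -3], [0, -4]]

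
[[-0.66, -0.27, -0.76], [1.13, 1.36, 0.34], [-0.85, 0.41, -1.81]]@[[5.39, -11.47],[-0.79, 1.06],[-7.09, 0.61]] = [[2.04,6.82], [2.61,-11.31], [7.93,9.08]]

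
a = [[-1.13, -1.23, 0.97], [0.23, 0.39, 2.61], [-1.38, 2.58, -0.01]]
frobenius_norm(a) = 4.39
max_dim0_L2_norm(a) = 2.88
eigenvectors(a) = [[0.75+0.00j, 0.75-0.00j, -0.06+0.00j],[0.29-0.37j, 0.29+0.37j, 0.73+0.00j],[(-0.14+0.44j), -0.14-0.44j, 0.69+0.00j]]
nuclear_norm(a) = 7.37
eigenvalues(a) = [(-1.79+1.19j), (-1.79-1.19j), (2.84+0j)]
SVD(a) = [[0.27, -0.39, -0.88], [-0.08, -0.92, 0.38], [-0.96, -0.03, -0.28]] @ diag([3.01075818488052, 2.7935119440307066, 1.5621543363998147]) @ [[0.33, -0.94, 0.02], [0.1, 0.01, -0.99], [0.94, 0.33, 0.10]]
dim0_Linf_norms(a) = [1.38, 2.58, 2.61]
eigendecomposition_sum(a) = [[-0.58+1.05j,(-0.55-0.75j),(0.54+0.88j)], [0.30+0.70j,-0.59-0.02j,(0.65+0.08j)], [(-0.52-0.54j),0.55-0.19j,(-0.63+0.15j)]] + [[(-0.58-1.05j), -0.55+0.75j, 0.54-0.88j],[0.30-0.70j, -0.59+0.02j, 0.65-0.08j],[(-0.52+0.54j), (0.55+0.19j), (-0.63-0.15j)]] + [[(0.03+0j), (-0.12+0j), (-0.1-0j)], [(-0.37-0j), 1.57-0.00j, 1.31+0.00j], [(-0.35-0j), 1.48-0.00j, (1.24+0j)]]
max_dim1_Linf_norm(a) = 2.61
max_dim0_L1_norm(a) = 4.2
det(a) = 13.14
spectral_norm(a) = 3.01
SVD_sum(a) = [[0.27, -0.76, 0.02], [-0.08, 0.22, -0.01], [-0.97, 2.73, -0.06]] + [[-0.11, -0.01, 1.09], [-0.25, -0.03, 2.56], [-0.01, -0.0, 0.09]] + [[-1.29, -0.46, -0.13], [0.56, 0.20, 0.06], [-0.4, -0.14, -0.04]]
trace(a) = -0.75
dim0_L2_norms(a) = [1.8, 2.88, 2.78]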